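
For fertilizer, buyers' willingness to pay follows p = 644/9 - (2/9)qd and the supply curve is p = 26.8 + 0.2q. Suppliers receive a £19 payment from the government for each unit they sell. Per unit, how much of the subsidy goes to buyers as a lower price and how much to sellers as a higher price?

Buyers gain £10 per unit; sellers gain £9 per unit

Pre-subsidy: 644/9 - (2/9)q = 26.8 + 0.2q gives q* = 106 and p* = 48.
With the subsidy, sellers receive ps = pb + 19 for each unit, where pb is the price buyers pay.
On the curves, pb = 644/9 - (2/9)q and ps = 26.8 + 0.2q; the wedge ps − pb = 19 gives 26.8 + 0.2q − (644/9 - (2/9)q) = 19, so q' = 151.
Then pb = 644/9 − (2/9)·151 = 38 and ps = 26.8 + 0.2·151 = 57.
Buyers' price falls by p* − pb = 48 − 38 = 10; sellers' price rises by ps − p* = 57 − 48 = 9.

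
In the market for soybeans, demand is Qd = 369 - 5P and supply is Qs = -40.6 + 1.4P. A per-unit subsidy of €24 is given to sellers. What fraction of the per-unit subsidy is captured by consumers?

Consumer share = 0.21875

Pre-subsidy: 369 - 5P = -40.6 + 1.4P gives P* = 64, Q* = 49.
With the subsidy, sellers receive Ps = Pb + 24 for each unit, where Pb is the price buyers pay.
Supply in terms of Pb becomes Qs = -40.6 + 1.4(Pb + 24) = -7 + 1.4Pb. Setting this equal to demand: 369 - 5Pb = -7 + 1.4Pb, so Pb = 58.75.
Sellers receive Ps = 58.75 + 24 = 82.75; Q' = 369 − 5·58.75 = 75.25.
Buyers' price falls by P* − Pb = 64 − 58.75 = 5.25; sellers' price rises by Ps − P* = 82.75 − 64 = 18.75.
So consumers capture 5.25/24 = 0.21875 of each unit of subsidy.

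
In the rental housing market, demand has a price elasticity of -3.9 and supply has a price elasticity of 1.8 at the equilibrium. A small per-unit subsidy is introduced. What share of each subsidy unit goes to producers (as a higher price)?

For a small subsidy around the equilibrium, the benefit split depends on the relative slopes, which at a point are proportional to the elasticities.
Buyer share = εs/(εs + |εd|) = 1.8/(1.8 + 3.9) = 6/19; seller share = |εd|/(εs + |εd|) = 13/19.
So producers capture 13/19 of the subsidy.

Producer share = 13/19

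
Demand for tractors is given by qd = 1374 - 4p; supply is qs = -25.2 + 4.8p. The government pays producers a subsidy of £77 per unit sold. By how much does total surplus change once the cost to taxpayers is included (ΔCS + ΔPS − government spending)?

Pre-subsidy: 1374 - 4p = -25.2 + 4.8p gives p* = 159, q* = 738.
With the subsidy, sellers receive ps = pb + 77 for each unit, where pb is the price buyers pay.
Supply in terms of pb becomes qs = -25.2 + 4.8(pb + 77) = 344.4 + 4.8pb. Setting this equal to demand: 1374 - 4pb = 344.4 + 4.8pb, so pb = 117.
Sellers receive ps = 117 + 77 = 194; q' = 1374 − 4·117 = 906.
ΔCS = ½(738 + 906)(159 − 117) = 34524; ΔPS = ½(738 + 906)(194 − 159) = 28770.
Government spending = 77 × 906 = 69762.
Net change = 34524 + 28770 − 69762 = -6468. The loss equals the DWL triangle ½·77·168.

Net change in total surplus = -£6468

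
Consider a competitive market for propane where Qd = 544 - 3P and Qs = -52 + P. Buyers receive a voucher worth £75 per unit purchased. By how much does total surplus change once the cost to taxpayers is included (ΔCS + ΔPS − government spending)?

Pre-subsidy: 544 - 3P = -52 + P gives P* = 149, Q* = 97.
With the rebate, buyers effectively pay Pb = Ps − 75, where Ps is the price sellers receive.
Demand in terms of Ps becomes Qd = 544 − 3(Ps − 75) = 769 - 3Ps. Setting this equal to supply: 769 - 3Ps = -52 + Ps, so Ps = 205.25.
Buyers pay Pb = 205.25 − 75 = 130.25; Q' = -52 + 1·205.25 = 153.25.
ΔCS = ½(97 + 153.25)(149 − 130.25) = 2346.09375; ΔPS = ½(97 + 153.25)(205.25 − 149) = 7038.28125.
Government spending = 75 × 153.25 = 11493.75.
Net change = 2346.09375 + 7038.28125 − 11493.75 = -2109.375. The loss equals the DWL triangle ½·75·56.25.

Net change in total surplus = -£2109.375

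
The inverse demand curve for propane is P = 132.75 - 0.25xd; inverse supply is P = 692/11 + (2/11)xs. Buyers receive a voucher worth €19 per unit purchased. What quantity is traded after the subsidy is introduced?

x' = 3909/19

Pre-subsidy: 132.75 - 0.25x = 692/11 + (2/11)x gives x* = 3073/19 and P* = 1754/19.
With the rebate, buyers effectively pay Pb = Ps − 19, where Ps is the price sellers receive.
On the curves, Pb = 132.75 - 0.25x and Ps = 692/11 + (2/11)x; the wedge Ps − Pb = 19 gives 692/11 + (2/11)x − (132.75 - 0.25x) = 19, so x' = 3909/19.
Then Pb = 132.75 − 0.25·(3909/19) = 1545/19 and Ps = 692/11 + (2/11)·(3909/19) = 1906/19.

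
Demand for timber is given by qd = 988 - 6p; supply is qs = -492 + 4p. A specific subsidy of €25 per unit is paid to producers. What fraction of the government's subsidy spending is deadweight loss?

Pre-subsidy: 988 - 6p = -492 + 4p gives p* = 148, q* = 100.
With the subsidy, sellers receive ps = pb + 25 for each unit, where pb is the price buyers pay.
Supply in terms of pb becomes qs = -492 + 4(pb + 25) = -392 + 4pb. Setting this equal to demand: 988 - 6pb = -392 + 4pb, so pb = 138.
Sellers receive ps = 138 + 25 = 163; q' = 988 − 6·138 = 160.
ΔCS = ½(100 + 160)(148 − 138) = 1300; ΔPS = ½(100 + 160)(163 − 148) = 1950.
Government spending = 25 × 160 = 4000.
DWL = ½ × 25 × (160 − 100) = 750; fraction = 750 / 4000 = 0.1875.

DWL / government spending = 0.1875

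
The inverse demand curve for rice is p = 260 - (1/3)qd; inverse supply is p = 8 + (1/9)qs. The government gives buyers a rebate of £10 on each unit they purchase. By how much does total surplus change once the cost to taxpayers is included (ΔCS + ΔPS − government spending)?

Net change in total surplus = -£112.5

Pre-subsidy: 260 - (1/3)q = 8 + (1/9)q gives q* = 567 and p* = 71.
With the rebate, buyers effectively pay pb = ps − 10, where ps is the price sellers receive.
On the curves, pb = 260 - (1/3)q and ps = 8 + (1/9)q; the wedge ps − pb = 10 gives 8 + (1/9)q − (260 - (1/3)q) = 10, so q' = 589.5.
Then pb = 260 − (1/3)·589.5 = 63.5 and ps = 8 + (1/9)·589.5 = 73.5.
ΔCS = ½(567 + 589.5)(71 − 63.5) = 4336.875; ΔPS = ½(567 + 589.5)(73.5 − 71) = 1445.625.
Government spending = 10 × 589.5 = 5895.
Net change = 4336.875 + 1445.625 − 5895 = -112.5. The loss equals the DWL triangle ½·10·22.5.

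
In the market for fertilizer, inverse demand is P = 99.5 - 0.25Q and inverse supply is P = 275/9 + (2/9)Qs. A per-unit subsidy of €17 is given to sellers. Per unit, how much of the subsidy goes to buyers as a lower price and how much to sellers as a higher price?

Buyers gain €9 per unit; sellers gain €8 per unit

Pre-subsidy: 99.5 - 0.25Q = 275/9 + (2/9)Q gives Q* = 146 and P* = 63.
With the subsidy, sellers receive Ps = Pb + 17 for each unit, where Pb is the price buyers pay.
On the curves, Pb = 99.5 - 0.25Q and Ps = 275/9 + (2/9)Q; the wedge Ps − Pb = 17 gives 275/9 + (2/9)Q − (99.5 - 0.25Q) = 17, so Q' = 182.
Then Pb = 99.5 − 0.25·182 = 54 and Ps = 275/9 + (2/9)·182 = 71.
Buyers' price falls by P* − Pb = 63 − 54 = 9; sellers' price rises by Ps − P* = 71 − 63 = 8.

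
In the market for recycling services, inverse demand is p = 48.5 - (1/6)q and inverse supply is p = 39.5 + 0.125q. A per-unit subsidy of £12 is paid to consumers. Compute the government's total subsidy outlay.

Government cost = £864

Pre-subsidy: 48.5 - (1/6)q = 39.5 + 0.125q gives q* = 216/7 and p* = 607/14.
With the rebate, buyers effectively pay pb = ps − 12, where ps is the price sellers receive.
On the curves, pb = 48.5 - (1/6)q and ps = 39.5 + 0.125q; the wedge ps − pb = 12 gives 39.5 + 0.125q − (48.5 - (1/6)q) = 12, so q' = 72.
Then pb = 48.5 − (1/6)·72 = 36.5 and ps = 39.5 + 0.125·72 = 48.5.
Government outlay = subsidy × quantity = 12 × 72 = 864.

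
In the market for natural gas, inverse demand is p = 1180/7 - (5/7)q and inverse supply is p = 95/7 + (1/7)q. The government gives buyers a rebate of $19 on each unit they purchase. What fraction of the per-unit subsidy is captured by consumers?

Consumer share = 5/6

Pre-subsidy: 1180/7 - (5/7)q = 95/7 + (1/7)q gives q* = 1085/6 and p* = 1655/42.
With the rebate, buyers effectively pay pb = ps − 19, where ps is the price sellers receive.
On the curves, pb = 1180/7 - (5/7)q and ps = 95/7 + (1/7)q; the wedge ps − pb = 19 gives 95/7 + (1/7)q − (1180/7 - (5/7)q) = 19, so q' = 203.
Then pb = 1180/7 − (5/7)·203 = 165/7 and ps = 95/7 + (1/7)·203 = 298/7.
Buyers' price falls by p* − pb = 1655/42 − 165/7 = 95/6; sellers' price rises by ps − p* = 298/7 − 1655/42 = 19/6.
So consumers capture (95/6)/19 = 5/6 of each unit of subsidy.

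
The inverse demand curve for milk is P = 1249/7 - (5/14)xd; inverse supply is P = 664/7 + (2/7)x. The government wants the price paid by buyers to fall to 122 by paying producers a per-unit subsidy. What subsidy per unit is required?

At a buyer price of 122, quantity demanded is 499.6 − 2.8·122 = 158.
Sellers supply 158 only when they receive Ps = 664/7 + (2/7)·158 = 140.
s = Ps − Pb = 140 − 122 = 18.

Required subsidy s = 18 per unit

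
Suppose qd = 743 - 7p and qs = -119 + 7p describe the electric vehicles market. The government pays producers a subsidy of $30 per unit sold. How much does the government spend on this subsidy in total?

Pre-subsidy: 743 - 7p = -119 + 7p gives p* = 431/7, q* = 312.
With the subsidy, sellers receive ps = pb + 30 for each unit, where pb is the price buyers pay.
Supply in terms of pb becomes qs = -119 + 7(pb + 30) = 91 + 7pb. Setting this equal to demand: 743 - 7pb = 91 + 7pb, so pb = 326/7.
Sellers receive ps = 326/7 + 30 = 536/7; q' = 743 − 7·(326/7) = 417.
Government outlay = subsidy × quantity = 30 × 417 = 12510.

Government cost = $12510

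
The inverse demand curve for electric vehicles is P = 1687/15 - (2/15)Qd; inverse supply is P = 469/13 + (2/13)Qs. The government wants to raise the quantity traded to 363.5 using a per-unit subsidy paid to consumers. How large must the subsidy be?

Required subsidy s = 28 per unit

At Q = 363.5, from the demand curve buyers pay Pb = 1687/15 − (2/15)·363.5 = 64; from the supply curve sellers need Ps = 469/13 + (2/13)·363.5 = 92.
The subsidy must fill the gap: s = Ps − Pb = 92 − 64 = 28.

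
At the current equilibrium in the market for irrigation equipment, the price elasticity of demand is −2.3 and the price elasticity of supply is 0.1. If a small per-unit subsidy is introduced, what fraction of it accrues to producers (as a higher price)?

For a small subsidy around the equilibrium, the benefit split depends on the relative slopes, which at a point are proportional to the elasticities.
Buyer share = εs/(εs + |εd|) = 0.1/(0.1 + 2.3) = 1/24; seller share = |εd|/(εs + |εd|) = 23/24.
So producers capture 23/24 of the subsidy.

Producer share = 23/24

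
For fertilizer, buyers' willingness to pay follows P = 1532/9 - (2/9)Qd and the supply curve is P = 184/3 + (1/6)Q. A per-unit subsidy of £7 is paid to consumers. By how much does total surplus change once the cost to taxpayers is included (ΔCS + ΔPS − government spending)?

Pre-subsidy: 1532/9 - (2/9)Q = 184/3 + (1/6)Q gives Q* = 280 and P* = 108.
With the rebate, buyers effectively pay Pb = Ps − 7, where Ps is the price sellers receive.
On the curves, Pb = 1532/9 - (2/9)Q and Ps = 184/3 + (1/6)Q; the wedge Ps − Pb = 7 gives 184/3 + (1/6)Q − (1532/9 - (2/9)Q) = 7, so Q' = 298.
Then Pb = 1532/9 − (2/9)·298 = 104 and Ps = 184/3 + (1/6)·298 = 111.
ΔCS = ½(280 + 298)(108 − 104) = 1156; ΔPS = ½(280 + 298)(111 − 108) = 867.
Government spending = 7 × 298 = 2086.
Net change = 1156 + 867 − 2086 = -63. The loss equals the DWL triangle ½·7·18.

Net change in total surplus = -£63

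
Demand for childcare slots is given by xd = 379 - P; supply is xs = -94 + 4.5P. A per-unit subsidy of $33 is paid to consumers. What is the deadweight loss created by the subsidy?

Deadweight loss = $445.5

Pre-subsidy: 379 - P = -94 + 4.5P gives P* = 86, x* = 293.
With the rebate, buyers effectively pay Pb = Ps − 33, where Ps is the price sellers receive.
Demand in terms of Ps becomes xd = 379 − 1(Ps − 33) = 412 - Ps. Setting this equal to supply: 412 - Ps = -94 + 4.5Ps, so Ps = 92.
Buyers pay Pb = 92 − 33 = 59; x' = -94 + 4.5·92 = 320.
The subsidy expands output by 320 − 293 = 27 past the efficient level; on those units the gap between marginal cost and willingness to pay runs from 0 up to 33.
DWL = ½ × 33 × 27 = 445.5.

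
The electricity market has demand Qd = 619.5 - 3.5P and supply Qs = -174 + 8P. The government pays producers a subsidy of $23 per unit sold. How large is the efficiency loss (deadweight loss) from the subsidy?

Deadweight loss = $644

Pre-subsidy: 619.5 - 3.5P = -174 + 8P gives P* = 69, Q* = 378.
With the subsidy, sellers receive Ps = Pb + 23 for each unit, where Pb is the price buyers pay.
Supply in terms of Pb becomes Qs = -174 + 8(Pb + 23) = 10 + 8Pb. Setting this equal to demand: 619.5 - 3.5Pb = 10 + 8Pb, so Pb = 53.
Sellers receive Ps = 53 + 23 = 76; Q' = 619.5 − 3.5·53 = 434.
The subsidy expands output by 434 − 378 = 56 past the efficient level; on those units the gap between marginal cost and willingness to pay runs from 0 up to 23.
DWL = ½ × 23 × 56 = 644.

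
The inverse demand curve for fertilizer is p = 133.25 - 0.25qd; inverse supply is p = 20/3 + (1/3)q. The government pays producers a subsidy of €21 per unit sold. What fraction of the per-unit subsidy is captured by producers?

Pre-subsidy: 133.25 - 0.25q = 20/3 + (1/3)q gives q* = 217 and p* = 79.
With the subsidy, sellers receive ps = pb + 21 for each unit, where pb is the price buyers pay.
On the curves, pb = 133.25 - 0.25q and ps = 20/3 + (1/3)q; the wedge ps − pb = 21 gives 20/3 + (1/3)q − (133.25 - 0.25q) = 21, so q' = 253.
Then pb = 133.25 − 0.25·253 = 70 and ps = 20/3 + (1/3)·253 = 91.
Buyers' price falls by p* − pb = 79 − 70 = 9; sellers' price rises by ps − p* = 91 − 79 = 12.
So producers capture 12/21 = 4/7 of each unit of subsidy.

Producer share = 4/7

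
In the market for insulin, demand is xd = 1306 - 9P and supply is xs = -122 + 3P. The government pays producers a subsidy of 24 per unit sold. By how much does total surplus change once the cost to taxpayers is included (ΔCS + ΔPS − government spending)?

Net change in total surplus = -648

Pre-subsidy: 1306 - 9P = -122 + 3P gives P* = 119, x* = 235.
With the subsidy, sellers receive Ps = Pb + 24 for each unit, where Pb is the price buyers pay.
Supply in terms of Pb becomes xs = -122 + 3(Pb + 24) = -50 + 3Pb. Setting this equal to demand: 1306 - 9Pb = -50 + 3Pb, so Pb = 113.
Sellers receive Ps = 113 + 24 = 137; x' = 1306 − 9·113 = 289.
ΔCS = ½(235 + 289)(119 − 113) = 1572; ΔPS = ½(235 + 289)(137 − 119) = 4716.
Government spending = 24 × 289 = 6936.
Net change = 1572 + 4716 − 6936 = -648. The loss equals the DWL triangle ½·24·54.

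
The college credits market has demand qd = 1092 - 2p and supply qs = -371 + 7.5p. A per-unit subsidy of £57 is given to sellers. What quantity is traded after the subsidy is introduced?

Pre-subsidy: 1092 - 2p = -371 + 7.5p gives p* = 154, q* = 784.
With the subsidy, sellers receive ps = pb + 57 for each unit, where pb is the price buyers pay.
Supply in terms of pb becomes qs = -371 + 7.5(pb + 57) = 56.5 + 7.5pb. Setting this equal to demand: 1092 - 2pb = 56.5 + 7.5pb, so pb = 109.
Sellers receive ps = 109 + 57 = 166; q' = 1092 − 2·109 = 874.

q' = 874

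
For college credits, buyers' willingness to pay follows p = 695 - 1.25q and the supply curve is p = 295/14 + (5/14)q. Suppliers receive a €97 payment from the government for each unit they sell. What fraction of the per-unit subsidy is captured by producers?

Producer share = 2/9

Pre-subsidy: 695 - 1.25q = 295/14 + (5/14)q gives q* = 1258/3 and p* = 1025/6.
With the subsidy, sellers receive ps = pb + 97 for each unit, where pb is the price buyers pay.
On the curves, pb = 695 - 1.25q and ps = 295/14 + (5/14)q; the wedge ps − pb = 97 gives 295/14 + (5/14)q − (695 - 1.25q) = 97, so q' = 21586/45.
Then pb = 695 − 1.25·(21586/45) = 1717/18 and ps = 295/14 + (5/14)·(21586/45) = 3463/18.
Buyers' price falls by p* − pb = 1025/6 − 1717/18 = 679/9; sellers' price rises by ps − p* = 3463/18 − 1025/6 = 194/9.
So producers capture (194/9)/97 = 2/9 of each unit of subsidy.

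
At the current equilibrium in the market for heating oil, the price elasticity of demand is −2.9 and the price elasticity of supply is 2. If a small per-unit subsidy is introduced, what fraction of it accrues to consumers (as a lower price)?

For a small subsidy around the equilibrium, the benefit split depends on the relative slopes, which at a point are proportional to the elasticities.
Buyer share = εs/(εs + |εd|) = 2/(2 + 2.9) = 20/49; seller share = |εd|/(εs + |εd|) = 29/49.

Consumer share = 20/49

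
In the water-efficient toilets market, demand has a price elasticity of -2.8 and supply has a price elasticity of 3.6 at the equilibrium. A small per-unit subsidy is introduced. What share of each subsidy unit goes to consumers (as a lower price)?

For a small subsidy around the equilibrium, the benefit split depends on the relative slopes, which at a point are proportional to the elasticities.
Buyer share = εs/(εs + |εd|) = 3.6/(3.6 + 2.8) = 0.5625; seller share = |εd|/(εs + |εd|) = 0.4375.

Consumer share = 0.5625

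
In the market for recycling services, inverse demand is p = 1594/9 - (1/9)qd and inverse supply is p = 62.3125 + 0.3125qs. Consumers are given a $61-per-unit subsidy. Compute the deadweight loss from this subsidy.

Pre-subsidy: 1594/9 - (1/9)q = 62.3125 + 0.3125q gives q* = 271 and p* = 147.
With the rebate, buyers effectively pay pb = ps − 61, where ps is the price sellers receive.
On the curves, pb = 1594/9 - (1/9)q and ps = 62.3125 + 0.3125q; the wedge ps − pb = 61 gives 62.3125 + 0.3125q − (1594/9 - (1/9)q) = 61, so q' = 415.
Then pb = 1594/9 − (1/9)·415 = 131 and ps = 62.3125 + 0.3125·415 = 192.
The subsidy expands output by 415 − 271 = 144 past the efficient level; on those units the gap between marginal cost and willingness to pay runs from 0 up to 61.
DWL = ½ × 61 × 144 = 4392.

Deadweight loss = $4392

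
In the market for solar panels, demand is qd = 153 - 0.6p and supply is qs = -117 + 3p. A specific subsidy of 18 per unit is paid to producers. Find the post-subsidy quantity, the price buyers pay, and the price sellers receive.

Pre-subsidy: 153 - 0.6p = -117 + 3p gives p* = 75, q* = 108.
With the subsidy, sellers receive ps = pb + 18 for each unit, where pb is the price buyers pay.
Supply in terms of pb becomes qs = -117 + 3(pb + 18) = -63 + 3pb. Setting this equal to demand: 153 - 0.6pb = -63 + 3pb, so pb = 60.
Sellers receive ps = 60 + 18 = 78; q' = 153 − 0.6·60 = 117.

q' = 117; buyers pay 60; sellers receive 78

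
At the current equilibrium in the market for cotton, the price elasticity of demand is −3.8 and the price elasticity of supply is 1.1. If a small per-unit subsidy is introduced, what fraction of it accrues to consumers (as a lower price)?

Consumer share = 11/49

For a small subsidy around the equilibrium, the benefit split depends on the relative slopes, which at a point are proportional to the elasticities.
Buyer share = εs/(εs + |εd|) = 1.1/(1.1 + 3.8) = 11/49; seller share = |εd|/(εs + |εd|) = 38/49.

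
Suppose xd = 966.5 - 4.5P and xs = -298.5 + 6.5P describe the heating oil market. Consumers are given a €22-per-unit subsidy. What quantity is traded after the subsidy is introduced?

x' = 507.5

Pre-subsidy: 966.5 - 4.5P = -298.5 + 6.5P gives P* = 115, x* = 449.
With the rebate, buyers effectively pay Pb = Ps − 22, where Ps is the price sellers receive.
Demand in terms of Ps becomes xd = 966.5 − 4.5(Ps − 22) = 1065.5 - 4.5Ps. Setting this equal to supply: 1065.5 - 4.5Ps = -298.5 + 6.5Ps, so Ps = 124.
Buyers pay Pb = 124 − 22 = 102; x' = -298.5 + 6.5·124 = 507.5.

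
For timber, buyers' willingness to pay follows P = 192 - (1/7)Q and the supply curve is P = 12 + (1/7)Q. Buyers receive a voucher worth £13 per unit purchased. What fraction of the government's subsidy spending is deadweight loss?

Pre-subsidy: 192 - (1/7)Q = 12 + (1/7)Q gives Q* = 630 and P* = 102.
With the rebate, buyers effectively pay Pb = Ps − 13, where Ps is the price sellers receive.
On the curves, Pb = 192 - (1/7)Q and Ps = 12 + (1/7)Q; the wedge Ps − Pb = 13 gives 12 + (1/7)Q − (192 - (1/7)Q) = 13, so Q' = 675.5.
Then Pb = 192 − (1/7)·675.5 = 95.5 and Ps = 12 + (1/7)·675.5 = 108.5.
ΔCS = ½(630 + 675.5)(102 − 95.5) = 4242.875; ΔPS = ½(630 + 675.5)(108.5 − 102) = 4242.875.
Government spending = 13 × 675.5 = 8781.5.
DWL = ½ × 13 × (675.5 − 630) = 295.75; fraction = 295.75 / 8781.5 = 13/386.

DWL / government spending = 13/386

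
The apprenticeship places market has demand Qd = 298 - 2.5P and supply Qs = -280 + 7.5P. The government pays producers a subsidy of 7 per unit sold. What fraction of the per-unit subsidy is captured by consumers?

Consumer share = 0.75

Pre-subsidy: 298 - 2.5P = -280 + 7.5P gives P* = 57.8, Q* = 153.5.
With the subsidy, sellers receive Ps = Pb + 7 for each unit, where Pb is the price buyers pay.
Supply in terms of Pb becomes Qs = -280 + 7.5(Pb + 7) = -227.5 + 7.5Pb. Setting this equal to demand: 298 - 2.5Pb = -227.5 + 7.5Pb, so Pb = 52.55.
Sellers receive Ps = 52.55 + 7 = 59.55; Q' = 298 − 2.5·52.55 = 166.625.
Buyers' price falls by P* − Pb = 57.8 − 52.55 = 5.25; sellers' price rises by Ps − P* = 59.55 − 57.8 = 1.75.
So consumers capture 5.25/7 = 0.75 of each unit of subsidy.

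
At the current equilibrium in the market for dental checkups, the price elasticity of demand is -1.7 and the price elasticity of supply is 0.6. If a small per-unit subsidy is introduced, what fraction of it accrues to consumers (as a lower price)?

For a small subsidy around the equilibrium, the benefit split depends on the relative slopes, which at a point are proportional to the elasticities.
Buyer share = εs/(εs + |εd|) = 0.6/(0.6 + 1.7) = 6/23; seller share = |εd|/(εs + |εd|) = 17/23.

Consumer share = 6/23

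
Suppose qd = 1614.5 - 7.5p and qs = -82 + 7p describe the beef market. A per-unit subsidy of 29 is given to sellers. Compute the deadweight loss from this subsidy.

Pre-subsidy: 1614.5 - 7.5p = -82 + 7p gives p* = 117, q* = 737.
With the subsidy, sellers receive ps = pb + 29 for each unit, where pb is the price buyers pay.
Supply in terms of pb becomes qs = -82 + 7(pb + 29) = 121 + 7pb. Setting this equal to demand: 1614.5 - 7.5pb = 121 + 7pb, so pb = 103.
Sellers receive ps = 103 + 29 = 132; q' = 1614.5 − 7.5·103 = 842.
The subsidy expands output by 842 − 737 = 105 past the efficient level; on those units the gap between marginal cost and willingness to pay runs from 0 up to 29.
DWL = ½ × 29 × 105 = 1522.5.

Deadweight loss = 1522.5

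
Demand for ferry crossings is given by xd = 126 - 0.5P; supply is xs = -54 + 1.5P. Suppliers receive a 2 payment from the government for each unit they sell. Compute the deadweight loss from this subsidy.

Deadweight loss = 0.75

Pre-subsidy: 126 - 0.5P = -54 + 1.5P gives P* = 90, x* = 81.
With the subsidy, sellers receive Ps = Pb + 2 for each unit, where Pb is the price buyers pay.
Supply in terms of Pb becomes xs = -54 + 1.5(Pb + 2) = -51 + 1.5Pb. Setting this equal to demand: 126 - 0.5Pb = -51 + 1.5Pb, so Pb = 88.5.
Sellers receive Ps = 88.5 + 2 = 90.5; x' = 126 − 0.5·88.5 = 81.75.
The subsidy expands output by 81.75 − 81 = 0.75 past the efficient level; on those units the gap between marginal cost and willingness to pay runs from 0 up to 2.
DWL = ½ × 2 × 0.75 = 0.75.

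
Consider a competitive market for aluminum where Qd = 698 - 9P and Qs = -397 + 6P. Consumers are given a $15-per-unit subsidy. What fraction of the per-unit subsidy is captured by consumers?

Pre-subsidy: 698 - 9P = -397 + 6P gives P* = 73, Q* = 41.
With the rebate, buyers effectively pay Pb = Ps − 15, where Ps is the price sellers receive.
Demand in terms of Ps becomes Qd = 698 − 9(Ps − 15) = 833 - 9Ps. Setting this equal to supply: 833 - 9Ps = -397 + 6Ps, so Ps = 82.
Buyers pay Pb = 82 − 15 = 67; Q' = -397 + 6·82 = 95.
Buyers' price falls by P* − Pb = 73 − 67 = 6; sellers' price rises by Ps − P* = 82 − 73 = 9.
So consumers capture 6/15 = 0.4 of each unit of subsidy.

Consumer share = 0.4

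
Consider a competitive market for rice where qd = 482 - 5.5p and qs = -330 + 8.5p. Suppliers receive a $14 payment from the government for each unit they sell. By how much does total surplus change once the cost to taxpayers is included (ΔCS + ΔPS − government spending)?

Net change in total surplus = -$327.25

Pre-subsidy: 482 - 5.5p = -330 + 8.5p gives p* = 58, q* = 163.
With the subsidy, sellers receive ps = pb + 14 for each unit, where pb is the price buyers pay.
Supply in terms of pb becomes qs = -330 + 8.5(pb + 14) = -211 + 8.5pb. Setting this equal to demand: 482 - 5.5pb = -211 + 8.5pb, so pb = 49.5.
Sellers receive ps = 49.5 + 14 = 63.5; q' = 482 − 5.5·49.5 = 209.75.
ΔCS = ½(163 + 209.75)(58 − 49.5) = 1584.1875; ΔPS = ½(163 + 209.75)(63.5 − 58) = 1025.0625.
Government spending = 14 × 209.75 = 2936.5.
Net change = 1584.1875 + 1025.0625 − 2936.5 = -327.25. The loss equals the DWL triangle ½·14·46.75.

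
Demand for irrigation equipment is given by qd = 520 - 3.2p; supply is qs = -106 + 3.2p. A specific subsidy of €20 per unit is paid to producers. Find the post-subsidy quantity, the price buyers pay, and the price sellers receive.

q' = 239; buyers pay €87.8125; sellers receive €107.8125

Pre-subsidy: 520 - 3.2p = -106 + 3.2p gives p* = 97.8125, q* = 207.
With the subsidy, sellers receive ps = pb + 20 for each unit, where pb is the price buyers pay.
Supply in terms of pb becomes qs = -106 + 3.2(pb + 20) = -42 + 3.2pb. Setting this equal to demand: 520 - 3.2pb = -42 + 3.2pb, so pb = 87.8125.
Sellers receive ps = 87.8125 + 20 = 107.8125; q' = 520 − 3.2·87.8125 = 239.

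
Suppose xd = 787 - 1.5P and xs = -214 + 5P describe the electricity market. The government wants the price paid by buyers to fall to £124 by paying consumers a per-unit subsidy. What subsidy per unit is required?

At a buyer price of 124, quantity demanded is 787 − 1.5·124 = 601.
Sellers supply 601 only when they receive Ps with -214 + 5·Ps = 601, i.e. Ps = 163.
s = Ps − Pb = 163 − 124 = 39.

Required subsidy s = £39 per unit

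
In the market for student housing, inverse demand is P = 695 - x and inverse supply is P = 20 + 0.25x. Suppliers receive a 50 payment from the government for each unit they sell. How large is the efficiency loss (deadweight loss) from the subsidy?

Deadweight loss = 1000

Pre-subsidy: 695 - x = 20 + 0.25x gives x* = 540 and P* = 155.
With the subsidy, sellers receive Ps = Pb + 50 for each unit, where Pb is the price buyers pay.
On the curves, Pb = 695 - x and Ps = 20 + 0.25x; the wedge Ps − Pb = 50 gives 20 + 0.25x − (695 - x) = 50, so x' = 580.
Then Pb = 695 − 1·580 = 115 and Ps = 20 + 0.25·580 = 165.
The subsidy expands output by 580 − 540 = 40 past the efficient level; on those units the gap between marginal cost and willingness to pay runs from 0 up to 50.
DWL = ½ × 50 × 40 = 1000.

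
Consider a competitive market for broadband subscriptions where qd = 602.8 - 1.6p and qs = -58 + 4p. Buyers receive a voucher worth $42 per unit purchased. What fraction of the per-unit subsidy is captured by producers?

Pre-subsidy: 602.8 - 1.6p = -58 + 4p gives p* = 118, q* = 414.
With the rebate, buyers effectively pay pb = ps − 42, where ps is the price sellers receive.
Demand in terms of ps becomes qd = 602.8 − 1.6(ps − 42) = 670 - 1.6ps. Setting this equal to supply: 670 - 1.6ps = -58 + 4ps, so ps = 130.
Buyers pay pb = 130 − 42 = 88; q' = -58 + 4·130 = 462.
Buyers' price falls by p* − pb = 118 − 88 = 30; sellers' price rises by ps − p* = 130 − 118 = 12.
So producers capture 12/42 = 2/7 of each unit of subsidy.

Producer share = 2/7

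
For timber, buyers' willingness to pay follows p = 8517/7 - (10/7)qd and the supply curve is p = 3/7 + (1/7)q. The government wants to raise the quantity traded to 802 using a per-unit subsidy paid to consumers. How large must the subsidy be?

Required subsidy s = 44 per unit

At q = 802, from the demand curve buyers pay pb = 8517/7 − (10/7)·802 = 71; from the supply curve sellers need ps = 3/7 + (1/7)·802 = 115.
The subsidy must fill the gap: s = ps − pb = 115 − 71 = 44.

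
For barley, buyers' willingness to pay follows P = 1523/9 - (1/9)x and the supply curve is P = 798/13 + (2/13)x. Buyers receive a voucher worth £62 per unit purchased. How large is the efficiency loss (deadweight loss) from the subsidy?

Deadweight loss = £7254

Pre-subsidy: 1523/9 - (1/9)x = 798/13 + (2/13)x gives x* = 407 and P* = 124.
With the rebate, buyers effectively pay Pb = Ps − 62, where Ps is the price sellers receive.
On the curves, Pb = 1523/9 - (1/9)x and Ps = 798/13 + (2/13)x; the wedge Ps − Pb = 62 gives 798/13 + (2/13)x − (1523/9 - (1/9)x) = 62, so x' = 641.
Then Pb = 1523/9 − (1/9)·641 = 98 and Ps = 798/13 + (2/13)·641 = 160.
The subsidy expands output by 641 − 407 = 234 past the efficient level; on those units the gap between marginal cost and willingness to pay runs from 0 up to 62.
DWL = ½ × 62 × 234 = 7254.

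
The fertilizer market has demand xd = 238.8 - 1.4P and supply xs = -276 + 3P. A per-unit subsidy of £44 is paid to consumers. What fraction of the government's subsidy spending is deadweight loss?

DWL / government spending = 7/39

Pre-subsidy: 238.8 - 1.4P = -276 + 3P gives P* = 117, x* = 75.
With the rebate, buyers effectively pay Pb = Ps − 44, where Ps is the price sellers receive.
Demand in terms of Ps becomes xd = 238.8 − 1.4(Ps − 44) = 300.4 - 1.4Ps. Setting this equal to supply: 300.4 - 1.4Ps = -276 + 3Ps, so Ps = 131.
Buyers pay Pb = 131 − 44 = 87; x' = -276 + 3·131 = 117.
ΔCS = ½(75 + 117)(117 − 87) = 2880; ΔPS = ½(75 + 117)(131 − 117) = 1344.
Government spending = 44 × 117 = 5148.
DWL = ½ × 44 × (117 − 75) = 924; fraction = 924 / 5148 = 7/39.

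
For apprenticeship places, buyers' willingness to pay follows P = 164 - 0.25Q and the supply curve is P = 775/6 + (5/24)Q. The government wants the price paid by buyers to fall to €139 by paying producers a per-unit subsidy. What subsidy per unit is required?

Required subsidy s = €11 per unit

At a buyer price of 139, quantity demanded is 656 − 4·139 = 100.
Sellers supply 100 only when they receive Ps = 775/6 + (5/24)·100 = 150.
s = Ps − Pb = 150 − 139 = 11.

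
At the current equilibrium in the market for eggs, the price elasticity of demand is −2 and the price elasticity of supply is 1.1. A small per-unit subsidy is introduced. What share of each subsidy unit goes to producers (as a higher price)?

For a small subsidy around the equilibrium, the benefit split depends on the relative slopes, which at a point are proportional to the elasticities.
Buyer share = εs/(εs + |εd|) = 1.1/(1.1 + 2) = 11/31; seller share = |εd|/(εs + |εd|) = 20/31.
So producers capture 20/31 of the subsidy.

Producer share = 20/31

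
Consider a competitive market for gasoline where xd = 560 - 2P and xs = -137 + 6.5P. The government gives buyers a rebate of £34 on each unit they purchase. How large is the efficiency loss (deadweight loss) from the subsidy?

Deadweight loss = £884

Pre-subsidy: 560 - 2P = -137 + 6.5P gives P* = 82, x* = 396.
With the rebate, buyers effectively pay Pb = Ps − 34, where Ps is the price sellers receive.
Demand in terms of Ps becomes xd = 560 − 2(Ps − 34) = 628 - 2Ps. Setting this equal to supply: 628 - 2Ps = -137 + 6.5Ps, so Ps = 90.
Buyers pay Pb = 90 − 34 = 56; x' = -137 + 6.5·90 = 448.
The subsidy expands output by 448 − 396 = 52 past the efficient level; on those units the gap between marginal cost and willingness to pay runs from 0 up to 34.
DWL = ½ × 34 × 52 = 884.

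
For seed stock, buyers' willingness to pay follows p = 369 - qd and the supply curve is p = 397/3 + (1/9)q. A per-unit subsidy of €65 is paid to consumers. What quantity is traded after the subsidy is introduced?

Pre-subsidy: 369 - q = 397/3 + (1/9)q gives q* = 213 and p* = 156.
With the rebate, buyers effectively pay pb = ps − 65, where ps is the price sellers receive.
On the curves, pb = 369 - q and ps = 397/3 + (1/9)q; the wedge ps − pb = 65 gives 397/3 + (1/9)q − (369 - q) = 65, so q' = 271.5.
Then pb = 369 − 1·271.5 = 97.5 and ps = 397/3 + (1/9)·271.5 = 162.5.

q' = 271.5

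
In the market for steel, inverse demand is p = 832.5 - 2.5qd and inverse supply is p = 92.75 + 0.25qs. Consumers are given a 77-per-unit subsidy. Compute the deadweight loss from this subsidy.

Deadweight loss = 1078

Pre-subsidy: 832.5 - 2.5q = 92.75 + 0.25q gives q* = 269 and p* = 160.
With the rebate, buyers effectively pay pb = ps − 77, where ps is the price sellers receive.
On the curves, pb = 832.5 - 2.5q and ps = 92.75 + 0.25q; the wedge ps − pb = 77 gives 92.75 + 0.25q − (832.5 - 2.5q) = 77, so q' = 297.
Then pb = 832.5 − 2.5·297 = 90 and ps = 92.75 + 0.25·297 = 167.
The subsidy expands output by 297 − 269 = 28 past the efficient level; on those units the gap between marginal cost and willingness to pay runs from 0 up to 77.
DWL = ½ × 77 × 28 = 1078.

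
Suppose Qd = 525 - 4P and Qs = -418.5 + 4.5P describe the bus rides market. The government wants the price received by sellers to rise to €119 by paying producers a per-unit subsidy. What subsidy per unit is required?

Required subsidy s = €17 per unit

At a seller price of 119, quantity supplied is -418.5 + 4.5·119 = 117.
Buyers absorb 117 only when they pay Pb with 525 − 4·Pb = 117, i.e. Pb = 102.
s = Ps − Pb = 119 − 102 = 17.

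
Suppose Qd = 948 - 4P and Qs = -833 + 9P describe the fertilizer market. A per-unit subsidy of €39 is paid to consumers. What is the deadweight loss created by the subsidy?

Deadweight loss = €2106

Pre-subsidy: 948 - 4P = -833 + 9P gives P* = 137, Q* = 400.
With the rebate, buyers effectively pay Pb = Ps − 39, where Ps is the price sellers receive.
Demand in terms of Ps becomes Qd = 948 − 4(Ps − 39) = 1104 - 4Ps. Setting this equal to supply: 1104 - 4Ps = -833 + 9Ps, so Ps = 149.
Buyers pay Pb = 149 − 39 = 110; Q' = -833 + 9·149 = 508.
The subsidy expands output by 508 − 400 = 108 past the efficient level; on those units the gap between marginal cost and willingness to pay runs from 0 up to 39.
DWL = ½ × 39 × 108 = 2106.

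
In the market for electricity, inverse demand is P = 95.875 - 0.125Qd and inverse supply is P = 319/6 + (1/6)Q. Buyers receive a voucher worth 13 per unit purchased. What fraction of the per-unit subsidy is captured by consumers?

Consumer share = 3/7

Pre-subsidy: 95.875 - 0.125Q = 319/6 + (1/6)Q gives Q* = 1025/7 and P* = 543/7.
With the rebate, buyers effectively pay Pb = Ps − 13, where Ps is the price sellers receive.
On the curves, Pb = 95.875 - 0.125Q and Ps = 319/6 + (1/6)Q; the wedge Ps − Pb = 13 gives 319/6 + (1/6)Q − (95.875 - 0.125Q) = 13, so Q' = 191.
Then Pb = 95.875 − 0.125·191 = 72 and Ps = 319/6 + (1/6)·191 = 85.
Buyers' price falls by P* − Pb = 543/7 − 72 = 39/7; sellers' price rises by Ps − P* = 85 − 543/7 = 52/7.
So consumers capture (39/7)/13 = 3/7 of each unit of subsidy.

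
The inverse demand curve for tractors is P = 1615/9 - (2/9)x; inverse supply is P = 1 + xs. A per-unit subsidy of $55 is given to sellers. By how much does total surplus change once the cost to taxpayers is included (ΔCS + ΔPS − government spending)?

Net change in total surplus = -$1237.5

Pre-subsidy: 1615/9 - (2/9)x = 1 + x gives x* = 146 and P* = 147.
With the subsidy, sellers receive Ps = Pb + 55 for each unit, where Pb is the price buyers pay.
On the curves, Pb = 1615/9 - (2/9)x and Ps = 1 + x; the wedge Ps − Pb = 55 gives 1 + x − (1615/9 - (2/9)x) = 55, so x' = 191.
Then Pb = 1615/9 − (2/9)·191 = 137 and Ps = 1 + 1·191 = 192.
ΔCS = ½(146 + 191)(147 − 137) = 1685; ΔPS = ½(146 + 191)(192 − 147) = 7582.5.
Government spending = 55 × 191 = 10505.
Net change = 1685 + 7582.5 − 10505 = -1237.5. The loss equals the DWL triangle ½·55·45.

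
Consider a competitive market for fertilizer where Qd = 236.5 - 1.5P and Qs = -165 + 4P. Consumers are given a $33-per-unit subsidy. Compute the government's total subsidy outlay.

Government cost = $5379

Pre-subsidy: 236.5 - 1.5P = -165 + 4P gives P* = 73, Q* = 127.
With the rebate, buyers effectively pay Pb = Ps − 33, where Ps is the price sellers receive.
Demand in terms of Ps becomes Qd = 236.5 − 1.5(Ps − 33) = 286 - 1.5Ps. Setting this equal to supply: 286 - 1.5Ps = -165 + 4Ps, so Ps = 82.
Buyers pay Pb = 82 − 33 = 49; Q' = -165 + 4·82 = 163.
Government outlay = subsidy × quantity = 33 × 163 = 5379.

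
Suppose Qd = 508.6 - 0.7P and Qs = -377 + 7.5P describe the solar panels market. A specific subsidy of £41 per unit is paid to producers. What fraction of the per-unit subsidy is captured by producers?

Producer share = 7/82

Pre-subsidy: 508.6 - 0.7P = -377 + 7.5P gives P* = 108, Q* = 433.
With the subsidy, sellers receive Ps = Pb + 41 for each unit, where Pb is the price buyers pay.
Supply in terms of Pb becomes Qs = -377 + 7.5(Pb + 41) = -69.5 + 7.5Pb. Setting this equal to demand: 508.6 - 0.7Pb = -69.5 + 7.5Pb, so Pb = 70.5.
Sellers receive Ps = 70.5 + 41 = 111.5; Q' = 508.6 − 0.7·70.5 = 459.25.
Buyers' price falls by P* − Pb = 108 − 70.5 = 37.5; sellers' price rises by Ps − P* = 111.5 − 108 = 3.5.
So producers capture 3.5/41 = 7/82 of each unit of subsidy.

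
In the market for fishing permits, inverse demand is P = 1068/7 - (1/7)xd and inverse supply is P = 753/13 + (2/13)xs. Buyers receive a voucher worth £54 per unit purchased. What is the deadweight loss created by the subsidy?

Deadweight loss = £4914

Pre-subsidy: 1068/7 - (1/7)x = 753/13 + (2/13)x gives x* = 319 and P* = 107.
With the rebate, buyers effectively pay Pb = Ps − 54, where Ps is the price sellers receive.
On the curves, Pb = 1068/7 - (1/7)x and Ps = 753/13 + (2/13)x; the wedge Ps − Pb = 54 gives 753/13 + (2/13)x − (1068/7 - (1/7)x) = 54, so x' = 501.
Then Pb = 1068/7 − (1/7)·501 = 81 and Ps = 753/13 + (2/13)·501 = 135.
The subsidy expands output by 501 − 319 = 182 past the efficient level; on those units the gap between marginal cost and willingness to pay runs from 0 up to 54.
DWL = ½ × 54 × 182 = 4914.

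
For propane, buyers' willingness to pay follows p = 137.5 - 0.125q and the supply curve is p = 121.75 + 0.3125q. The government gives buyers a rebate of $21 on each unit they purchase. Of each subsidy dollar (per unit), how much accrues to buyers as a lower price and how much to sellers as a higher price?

Pre-subsidy: 137.5 - 0.125q = 121.75 + 0.3125q gives q* = 36 and p* = 133.
With the rebate, buyers effectively pay pb = ps − 21, where ps is the price sellers receive.
On the curves, pb = 137.5 - 0.125q and ps = 121.75 + 0.3125q; the wedge ps − pb = 21 gives 121.75 + 0.3125q − (137.5 - 0.125q) = 21, so q' = 84.
Then pb = 137.5 − 0.125·84 = 127 and ps = 121.75 + 0.3125·84 = 148.
Buyers' price falls by p* − pb = 133 − 127 = 6; sellers' price rises by ps − p* = 148 − 133 = 15.

Buyers gain $6 per unit; sellers gain $15 per unit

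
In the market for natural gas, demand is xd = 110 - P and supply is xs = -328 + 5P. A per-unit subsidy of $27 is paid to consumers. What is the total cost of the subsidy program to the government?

Government cost = $1606.5

Pre-subsidy: 110 - P = -328 + 5P gives P* = 73, x* = 37.
With the rebate, buyers effectively pay Pb = Ps − 27, where Ps is the price sellers receive.
Demand in terms of Ps becomes xd = 110 − 1(Ps − 27) = 137 - Ps. Setting this equal to supply: 137 - Ps = -328 + 5Ps, so Ps = 77.5.
Buyers pay Pb = 77.5 − 27 = 50.5; x' = -328 + 5·77.5 = 59.5.
Government outlay = subsidy × quantity = 27 × 59.5 = 1606.5.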